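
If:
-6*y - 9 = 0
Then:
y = -3/2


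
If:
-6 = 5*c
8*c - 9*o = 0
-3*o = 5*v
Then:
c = -6/5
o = -16/15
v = 16/25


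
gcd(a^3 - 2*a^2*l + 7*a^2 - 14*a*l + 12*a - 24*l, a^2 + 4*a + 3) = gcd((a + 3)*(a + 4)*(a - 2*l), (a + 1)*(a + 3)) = a + 3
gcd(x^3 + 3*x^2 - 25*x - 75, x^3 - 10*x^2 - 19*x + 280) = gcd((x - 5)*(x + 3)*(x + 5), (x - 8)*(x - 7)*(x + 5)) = x + 5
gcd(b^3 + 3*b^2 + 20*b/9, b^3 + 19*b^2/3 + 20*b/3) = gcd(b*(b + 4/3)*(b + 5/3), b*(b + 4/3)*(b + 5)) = b^2 + 4*b/3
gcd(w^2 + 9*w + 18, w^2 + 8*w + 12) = w + 6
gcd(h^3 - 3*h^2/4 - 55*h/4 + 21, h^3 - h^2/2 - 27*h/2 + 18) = h^2 + h - 12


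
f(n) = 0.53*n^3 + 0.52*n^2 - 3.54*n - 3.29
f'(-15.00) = 338.61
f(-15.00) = -1621.94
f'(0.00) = -3.54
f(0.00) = -3.29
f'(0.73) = -1.93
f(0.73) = -5.39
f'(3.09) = 14.86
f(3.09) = 6.37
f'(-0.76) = -3.41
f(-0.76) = -0.53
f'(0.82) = -1.62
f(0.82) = -5.55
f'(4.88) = 39.40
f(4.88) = 53.41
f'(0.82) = -1.62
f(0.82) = -5.55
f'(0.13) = -3.38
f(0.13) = -3.74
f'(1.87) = 3.96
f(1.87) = -4.63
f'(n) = 1.59*n^2 + 1.04*n - 3.54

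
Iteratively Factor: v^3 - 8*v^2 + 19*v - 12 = (v - 4)*(v^2 - 4*v + 3) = (v - 4)*(v - 3)*(v - 1)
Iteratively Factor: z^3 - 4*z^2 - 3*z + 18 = (z - 3)*(z^2 - z - 6) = (z - 3)^2*(z + 2)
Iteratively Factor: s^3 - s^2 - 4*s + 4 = (s - 2)*(s^2 + s - 2) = (s - 2)*(s + 2)*(s - 1)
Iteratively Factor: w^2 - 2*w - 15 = (w - 5)*(w + 3)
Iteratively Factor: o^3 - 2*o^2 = (o - 2)*(o^2) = o*(o - 2)*(o)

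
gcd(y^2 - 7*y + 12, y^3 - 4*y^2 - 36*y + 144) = y - 4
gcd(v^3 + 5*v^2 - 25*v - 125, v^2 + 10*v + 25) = v^2 + 10*v + 25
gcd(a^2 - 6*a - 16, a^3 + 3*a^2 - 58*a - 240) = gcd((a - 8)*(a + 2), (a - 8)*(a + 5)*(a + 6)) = a - 8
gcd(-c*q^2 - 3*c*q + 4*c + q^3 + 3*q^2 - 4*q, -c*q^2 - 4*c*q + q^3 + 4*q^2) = -c*q - 4*c + q^2 + 4*q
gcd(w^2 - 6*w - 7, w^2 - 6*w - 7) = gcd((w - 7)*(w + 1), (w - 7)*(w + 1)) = w^2 - 6*w - 7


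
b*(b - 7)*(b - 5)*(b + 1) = b^4 - 11*b^3 + 23*b^2 + 35*b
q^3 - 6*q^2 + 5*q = q*(q - 5)*(q - 1)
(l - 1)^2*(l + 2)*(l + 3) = l^4 + 3*l^3 - 3*l^2 - 7*l + 6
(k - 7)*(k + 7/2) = k^2 - 7*k/2 - 49/2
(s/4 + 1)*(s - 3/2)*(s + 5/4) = s^3/4 + 15*s^2/16 - 23*s/32 - 15/8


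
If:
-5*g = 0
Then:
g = 0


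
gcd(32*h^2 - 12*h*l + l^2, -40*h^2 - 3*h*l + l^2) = 8*h - l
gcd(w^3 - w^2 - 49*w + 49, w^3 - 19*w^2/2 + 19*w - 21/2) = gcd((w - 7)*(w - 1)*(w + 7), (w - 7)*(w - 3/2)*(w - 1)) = w^2 - 8*w + 7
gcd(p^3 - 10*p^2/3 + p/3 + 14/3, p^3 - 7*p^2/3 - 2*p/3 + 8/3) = p^2 - p - 2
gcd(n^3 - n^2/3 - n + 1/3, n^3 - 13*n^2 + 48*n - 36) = n - 1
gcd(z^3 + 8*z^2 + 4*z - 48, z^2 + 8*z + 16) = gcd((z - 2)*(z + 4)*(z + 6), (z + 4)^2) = z + 4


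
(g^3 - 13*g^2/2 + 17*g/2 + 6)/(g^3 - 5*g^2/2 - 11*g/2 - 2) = (g - 3)/(g + 1)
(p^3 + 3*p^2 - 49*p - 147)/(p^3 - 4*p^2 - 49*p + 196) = (p + 3)/(p - 4)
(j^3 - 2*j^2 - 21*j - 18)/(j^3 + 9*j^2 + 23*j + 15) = (j - 6)/(j + 5)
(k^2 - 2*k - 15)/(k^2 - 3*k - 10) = (k + 3)/(k + 2)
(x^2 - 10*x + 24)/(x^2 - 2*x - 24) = (x - 4)/(x + 4)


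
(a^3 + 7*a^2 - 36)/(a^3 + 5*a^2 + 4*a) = (a^3 + 7*a^2 - 36)/(a*(a^2 + 5*a + 4))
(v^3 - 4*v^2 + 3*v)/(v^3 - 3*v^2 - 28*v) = (-v^2 + 4*v - 3)/(-v^2 + 3*v + 28)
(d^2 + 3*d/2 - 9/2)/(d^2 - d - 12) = (d - 3/2)/(d - 4)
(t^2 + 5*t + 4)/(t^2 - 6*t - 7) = (t + 4)/(t - 7)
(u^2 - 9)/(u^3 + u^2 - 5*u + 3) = (u - 3)/(u^2 - 2*u + 1)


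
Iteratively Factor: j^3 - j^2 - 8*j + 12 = (j + 3)*(j^2 - 4*j + 4) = (j - 2)*(j + 3)*(j - 2)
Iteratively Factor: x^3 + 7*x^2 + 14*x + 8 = (x + 4)*(x^2 + 3*x + 2) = (x + 1)*(x + 4)*(x + 2)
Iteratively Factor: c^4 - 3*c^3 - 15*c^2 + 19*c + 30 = (c - 5)*(c^3 + 2*c^2 - 5*c - 6) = (c - 5)*(c + 3)*(c^2 - c - 2) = (c - 5)*(c - 2)*(c + 3)*(c + 1)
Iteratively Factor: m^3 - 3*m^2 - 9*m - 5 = (m + 1)*(m^2 - 4*m - 5) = (m - 5)*(m + 1)*(m + 1)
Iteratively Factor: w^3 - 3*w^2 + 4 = (w - 2)*(w^2 - w - 2) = (w - 2)*(w + 1)*(w - 2)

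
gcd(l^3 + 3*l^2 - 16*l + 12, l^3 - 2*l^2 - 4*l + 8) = l - 2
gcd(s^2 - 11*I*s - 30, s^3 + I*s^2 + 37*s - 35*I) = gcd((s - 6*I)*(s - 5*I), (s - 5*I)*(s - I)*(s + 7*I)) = s - 5*I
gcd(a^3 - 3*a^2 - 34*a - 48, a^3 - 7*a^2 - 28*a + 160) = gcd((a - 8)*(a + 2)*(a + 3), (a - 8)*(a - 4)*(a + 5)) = a - 8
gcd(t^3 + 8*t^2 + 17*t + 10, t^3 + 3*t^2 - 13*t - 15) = t^2 + 6*t + 5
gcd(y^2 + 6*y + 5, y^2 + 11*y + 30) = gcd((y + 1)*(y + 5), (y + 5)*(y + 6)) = y + 5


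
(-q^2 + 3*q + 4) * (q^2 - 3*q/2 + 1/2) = -q^4 + 9*q^3/2 - q^2 - 9*q/2 + 2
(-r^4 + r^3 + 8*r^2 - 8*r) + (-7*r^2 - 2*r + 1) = -r^4 + r^3 + r^2 - 10*r + 1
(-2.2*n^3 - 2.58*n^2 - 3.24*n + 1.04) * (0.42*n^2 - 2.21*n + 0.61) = -0.924*n^5 + 3.7784*n^4 + 2.999*n^3 + 6.0234*n^2 - 4.2748*n + 0.6344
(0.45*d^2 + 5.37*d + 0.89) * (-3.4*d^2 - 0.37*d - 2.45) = -1.53*d^4 - 18.4245*d^3 - 6.1154*d^2 - 13.4858*d - 2.1805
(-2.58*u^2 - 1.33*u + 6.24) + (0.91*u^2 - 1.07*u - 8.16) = -1.67*u^2 - 2.4*u - 1.92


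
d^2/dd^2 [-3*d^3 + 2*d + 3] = -18*d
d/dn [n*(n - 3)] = 2*n - 3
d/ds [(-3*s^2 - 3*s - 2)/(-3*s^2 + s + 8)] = 2*(-6*s^2 - 30*s - 11)/(9*s^4 - 6*s^3 - 47*s^2 + 16*s + 64)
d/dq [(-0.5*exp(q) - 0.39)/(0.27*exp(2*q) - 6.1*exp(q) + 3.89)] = (0.135*exp(2*q) + 0.2106*exp(q) - 4.324)*exp(q)/(0.0729*exp(4*q) - 3.294*exp(3*q) + 39.3106*exp(2*q) - 47.458*exp(q) + 15.1321)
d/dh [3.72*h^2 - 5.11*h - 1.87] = 7.44*h - 5.11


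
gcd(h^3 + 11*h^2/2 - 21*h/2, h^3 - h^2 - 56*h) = h^2 + 7*h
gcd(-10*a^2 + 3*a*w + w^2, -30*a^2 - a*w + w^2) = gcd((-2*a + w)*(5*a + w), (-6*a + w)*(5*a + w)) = 5*a + w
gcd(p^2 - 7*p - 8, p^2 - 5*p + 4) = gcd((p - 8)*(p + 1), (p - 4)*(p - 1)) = 1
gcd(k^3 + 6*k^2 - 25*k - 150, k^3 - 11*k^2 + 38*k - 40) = k - 5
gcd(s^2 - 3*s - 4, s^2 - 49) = 1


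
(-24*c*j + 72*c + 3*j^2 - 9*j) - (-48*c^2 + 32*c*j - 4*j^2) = 48*c^2 - 56*c*j + 72*c + 7*j^2 - 9*j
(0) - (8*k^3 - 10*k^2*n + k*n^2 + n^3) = -8*k^3 + 10*k^2*n - k*n^2 - n^3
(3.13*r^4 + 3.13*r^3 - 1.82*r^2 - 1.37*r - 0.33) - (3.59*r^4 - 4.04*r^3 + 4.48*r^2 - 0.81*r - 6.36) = -0.46*r^4 + 7.17*r^3 - 6.3*r^2 - 0.56*r + 6.03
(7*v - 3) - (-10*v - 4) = 17*v + 1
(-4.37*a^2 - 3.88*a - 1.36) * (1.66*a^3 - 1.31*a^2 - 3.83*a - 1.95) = -7.2542*a^5 - 0.716099999999999*a^4 + 19.5623*a^3 + 25.1635*a^2 + 12.7748*a + 2.652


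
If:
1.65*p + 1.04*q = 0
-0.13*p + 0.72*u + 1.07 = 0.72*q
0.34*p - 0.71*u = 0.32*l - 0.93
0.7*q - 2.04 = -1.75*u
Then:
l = 0.77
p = -1.30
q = 2.06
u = 0.34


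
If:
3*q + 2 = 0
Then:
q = -2/3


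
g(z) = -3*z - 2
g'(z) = -3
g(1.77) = -7.31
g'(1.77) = -3.00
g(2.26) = -8.78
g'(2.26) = -3.00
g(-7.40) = 20.20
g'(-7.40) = -3.00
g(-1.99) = 3.97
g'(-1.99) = -3.00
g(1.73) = -7.19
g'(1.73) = -3.00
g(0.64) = -3.92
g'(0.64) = -3.00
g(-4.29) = 10.87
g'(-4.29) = -3.00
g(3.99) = -13.97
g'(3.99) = -3.00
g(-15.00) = 43.00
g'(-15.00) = -3.00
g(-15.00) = 43.00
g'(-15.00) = -3.00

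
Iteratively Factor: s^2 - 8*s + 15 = (s - 5)*(s - 3)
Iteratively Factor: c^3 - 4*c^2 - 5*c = (c)*(c^2 - 4*c - 5) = c*(c + 1)*(c - 5)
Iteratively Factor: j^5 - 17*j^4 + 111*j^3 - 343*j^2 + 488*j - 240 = (j - 4)*(j^4 - 13*j^3 + 59*j^2 - 107*j + 60) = (j - 4)*(j - 1)*(j^3 - 12*j^2 + 47*j - 60) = (j - 5)*(j - 4)*(j - 1)*(j^2 - 7*j + 12) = (j - 5)*(j - 4)*(j - 3)*(j - 1)*(j - 4)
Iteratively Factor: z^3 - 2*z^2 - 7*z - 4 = (z + 1)*(z^2 - 3*z - 4) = (z - 4)*(z + 1)*(z + 1)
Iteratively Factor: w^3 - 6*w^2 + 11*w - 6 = (w - 2)*(w^2 - 4*w + 3) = (w - 3)*(w - 2)*(w - 1)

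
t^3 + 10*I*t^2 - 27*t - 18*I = (t + I)*(t + 3*I)*(t + 6*I)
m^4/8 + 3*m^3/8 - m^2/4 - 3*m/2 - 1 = (m/4 + 1/2)*(m/2 + 1)*(m - 2)*(m + 1)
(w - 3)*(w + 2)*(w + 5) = w^3 + 4*w^2 - 11*w - 30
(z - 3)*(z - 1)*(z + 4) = z^3 - 13*z + 12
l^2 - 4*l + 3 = (l - 3)*(l - 1)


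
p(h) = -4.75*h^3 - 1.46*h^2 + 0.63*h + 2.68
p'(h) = -14.25*h^2 - 2.92*h + 0.63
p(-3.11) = 129.48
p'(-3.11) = -128.12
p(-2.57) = 72.05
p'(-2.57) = -85.99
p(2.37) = -67.26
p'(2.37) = -86.33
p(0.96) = -2.26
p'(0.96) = -15.31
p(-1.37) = 11.29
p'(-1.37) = -22.12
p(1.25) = -8.09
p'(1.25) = -25.29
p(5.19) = -697.42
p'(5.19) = -398.36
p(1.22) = -7.35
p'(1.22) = -24.14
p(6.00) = -1072.10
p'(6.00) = -529.89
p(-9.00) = 3341.50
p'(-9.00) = -1127.34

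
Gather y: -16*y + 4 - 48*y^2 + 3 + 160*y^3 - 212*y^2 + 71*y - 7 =160*y^3 - 260*y^2 + 55*y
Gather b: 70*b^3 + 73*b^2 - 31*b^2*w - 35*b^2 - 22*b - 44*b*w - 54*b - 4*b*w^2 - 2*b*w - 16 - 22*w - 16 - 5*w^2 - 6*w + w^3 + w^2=70*b^3 + b^2*(38 - 31*w) + b*(-4*w^2 - 46*w - 76) + w^3 - 4*w^2 - 28*w - 32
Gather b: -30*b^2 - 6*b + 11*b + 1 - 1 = -30*b^2 + 5*b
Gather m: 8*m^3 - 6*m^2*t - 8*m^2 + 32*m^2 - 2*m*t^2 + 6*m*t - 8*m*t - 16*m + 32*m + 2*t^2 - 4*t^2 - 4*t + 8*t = 8*m^3 + m^2*(24 - 6*t) + m*(-2*t^2 - 2*t + 16) - 2*t^2 + 4*t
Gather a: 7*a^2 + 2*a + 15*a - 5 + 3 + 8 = 7*a^2 + 17*a + 6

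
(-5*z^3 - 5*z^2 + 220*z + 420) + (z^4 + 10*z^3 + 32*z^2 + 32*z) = z^4 + 5*z^3 + 27*z^2 + 252*z + 420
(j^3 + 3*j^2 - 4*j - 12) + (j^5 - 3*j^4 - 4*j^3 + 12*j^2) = j^5 - 3*j^4 - 3*j^3 + 15*j^2 - 4*j - 12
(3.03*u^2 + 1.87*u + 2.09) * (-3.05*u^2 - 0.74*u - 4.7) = -9.2415*u^4 - 7.9457*u^3 - 21.9993*u^2 - 10.3356*u - 9.823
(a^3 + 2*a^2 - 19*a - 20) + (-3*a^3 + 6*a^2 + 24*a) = -2*a^3 + 8*a^2 + 5*a - 20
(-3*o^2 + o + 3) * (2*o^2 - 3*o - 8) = -6*o^4 + 11*o^3 + 27*o^2 - 17*o - 24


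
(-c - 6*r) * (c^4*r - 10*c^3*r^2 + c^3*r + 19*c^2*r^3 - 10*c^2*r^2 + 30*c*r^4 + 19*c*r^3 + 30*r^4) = -c^5*r + 4*c^4*r^2 - c^4*r + 41*c^3*r^3 + 4*c^3*r^2 - 144*c^2*r^4 + 41*c^2*r^3 - 180*c*r^5 - 144*c*r^4 - 180*r^5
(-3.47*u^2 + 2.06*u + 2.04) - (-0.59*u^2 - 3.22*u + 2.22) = -2.88*u^2 + 5.28*u - 0.18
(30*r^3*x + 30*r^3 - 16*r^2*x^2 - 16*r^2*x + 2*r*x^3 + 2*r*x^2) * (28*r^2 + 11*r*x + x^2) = 840*r^5*x + 840*r^5 - 118*r^4*x^2 - 118*r^4*x - 90*r^3*x^3 - 90*r^3*x^2 + 6*r^2*x^4 + 6*r^2*x^3 + 2*r*x^5 + 2*r*x^4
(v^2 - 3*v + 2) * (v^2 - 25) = v^4 - 3*v^3 - 23*v^2 + 75*v - 50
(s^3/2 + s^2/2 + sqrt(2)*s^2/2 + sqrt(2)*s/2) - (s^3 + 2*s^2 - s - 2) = -s^3/2 - 3*s^2/2 + sqrt(2)*s^2/2 + sqrt(2)*s/2 + s + 2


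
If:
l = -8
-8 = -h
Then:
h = 8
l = -8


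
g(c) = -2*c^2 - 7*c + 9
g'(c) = -4*c - 7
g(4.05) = -52.16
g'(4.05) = -23.20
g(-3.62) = 8.13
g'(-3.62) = 7.48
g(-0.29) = 10.86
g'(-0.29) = -5.84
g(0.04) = 8.72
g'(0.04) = -7.16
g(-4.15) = 3.60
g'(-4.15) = 9.60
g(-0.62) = 12.57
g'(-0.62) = -4.52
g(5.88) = -101.31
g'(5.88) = -30.52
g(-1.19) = 14.50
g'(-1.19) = -2.24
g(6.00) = -105.00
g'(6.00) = -31.00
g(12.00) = -363.00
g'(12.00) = -55.00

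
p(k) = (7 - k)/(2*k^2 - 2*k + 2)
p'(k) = (2 - 4*k)*(7 - k)/(2*k^2 - 2*k + 2)^2 - 1/(2*k^2 - 2*k + 2) = (-k^2 + k + (k - 7)*(2*k - 1) - 1)/(2*(k^2 - k + 1)^2)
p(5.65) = 0.02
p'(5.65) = -0.03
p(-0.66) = 1.83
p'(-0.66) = 1.78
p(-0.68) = 1.79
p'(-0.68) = 1.74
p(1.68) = 1.24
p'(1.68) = -1.60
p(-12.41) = 0.06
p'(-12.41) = 0.01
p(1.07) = 2.76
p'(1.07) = -3.39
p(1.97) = 0.86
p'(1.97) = -1.04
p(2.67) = 0.40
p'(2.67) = -0.41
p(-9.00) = 0.09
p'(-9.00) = 0.01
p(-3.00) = 0.38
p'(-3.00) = 0.17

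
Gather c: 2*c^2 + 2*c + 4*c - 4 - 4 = 2*c^2 + 6*c - 8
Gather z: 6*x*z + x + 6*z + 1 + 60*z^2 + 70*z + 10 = x + 60*z^2 + z*(6*x + 76) + 11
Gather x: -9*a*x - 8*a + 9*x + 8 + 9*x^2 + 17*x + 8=-8*a + 9*x^2 + x*(26 - 9*a) + 16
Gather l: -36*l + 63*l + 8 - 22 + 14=27*l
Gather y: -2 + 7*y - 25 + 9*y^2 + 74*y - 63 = 9*y^2 + 81*y - 90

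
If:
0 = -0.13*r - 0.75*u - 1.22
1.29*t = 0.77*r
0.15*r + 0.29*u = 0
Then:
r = 4.73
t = 2.82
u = -2.45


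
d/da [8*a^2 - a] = 16*a - 1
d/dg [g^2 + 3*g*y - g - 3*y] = 2*g + 3*y - 1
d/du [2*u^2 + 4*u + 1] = 4*u + 4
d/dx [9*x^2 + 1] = 18*x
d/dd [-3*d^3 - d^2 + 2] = d*(-9*d - 2)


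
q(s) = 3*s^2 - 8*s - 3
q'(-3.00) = -26.00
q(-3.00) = 48.00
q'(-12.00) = -80.00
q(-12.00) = 525.00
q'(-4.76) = -36.56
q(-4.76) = 103.05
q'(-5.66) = -41.96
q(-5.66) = 138.39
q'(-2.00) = -20.00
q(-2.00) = 25.00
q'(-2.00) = -20.00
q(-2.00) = 25.00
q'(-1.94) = -19.64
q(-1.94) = 23.81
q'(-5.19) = -39.14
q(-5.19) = 119.33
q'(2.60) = 7.60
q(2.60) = -3.52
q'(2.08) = 4.48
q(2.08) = -6.66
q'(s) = 6*s - 8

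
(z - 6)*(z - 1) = z^2 - 7*z + 6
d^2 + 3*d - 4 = (d - 1)*(d + 4)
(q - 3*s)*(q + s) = q^2 - 2*q*s - 3*s^2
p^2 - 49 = (p - 7)*(p + 7)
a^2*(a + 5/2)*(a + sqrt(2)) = a^4 + sqrt(2)*a^3 + 5*a^3/2 + 5*sqrt(2)*a^2/2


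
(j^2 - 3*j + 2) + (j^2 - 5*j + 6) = 2*j^2 - 8*j + 8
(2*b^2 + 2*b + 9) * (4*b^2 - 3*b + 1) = 8*b^4 + 2*b^3 + 32*b^2 - 25*b + 9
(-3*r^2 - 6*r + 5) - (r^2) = -4*r^2 - 6*r + 5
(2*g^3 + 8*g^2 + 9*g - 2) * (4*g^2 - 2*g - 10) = 8*g^5 + 28*g^4 - 106*g^2 - 86*g + 20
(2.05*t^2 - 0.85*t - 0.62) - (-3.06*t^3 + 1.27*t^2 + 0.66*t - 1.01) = 3.06*t^3 + 0.78*t^2 - 1.51*t + 0.39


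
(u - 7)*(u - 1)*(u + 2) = u^3 - 6*u^2 - 9*u + 14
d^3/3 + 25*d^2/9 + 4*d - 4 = (d/3 + 1)*(d - 2/3)*(d + 6)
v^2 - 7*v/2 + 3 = (v - 2)*(v - 3/2)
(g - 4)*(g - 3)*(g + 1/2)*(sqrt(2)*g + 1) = sqrt(2)*g^4 - 13*sqrt(2)*g^3/2 + g^3 - 13*g^2/2 + 17*sqrt(2)*g^2/2 + 6*sqrt(2)*g + 17*g/2 + 6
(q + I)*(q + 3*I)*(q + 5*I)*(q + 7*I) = q^4 + 16*I*q^3 - 86*q^2 - 176*I*q + 105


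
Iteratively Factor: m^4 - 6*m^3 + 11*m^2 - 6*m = (m - 2)*(m^3 - 4*m^2 + 3*m) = (m - 2)*(m - 1)*(m^2 - 3*m) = m*(m - 2)*(m - 1)*(m - 3)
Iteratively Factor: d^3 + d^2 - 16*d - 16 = (d + 4)*(d^2 - 3*d - 4) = (d - 4)*(d + 4)*(d + 1)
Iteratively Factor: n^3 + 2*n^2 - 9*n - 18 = (n - 3)*(n^2 + 5*n + 6) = (n - 3)*(n + 2)*(n + 3)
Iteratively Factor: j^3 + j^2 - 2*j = (j - 1)*(j^2 + 2*j) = j*(j - 1)*(j + 2)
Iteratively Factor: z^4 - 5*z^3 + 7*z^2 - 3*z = (z - 1)*(z^3 - 4*z^2 + 3*z) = z*(z - 1)*(z^2 - 4*z + 3) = z*(z - 3)*(z - 1)*(z - 1)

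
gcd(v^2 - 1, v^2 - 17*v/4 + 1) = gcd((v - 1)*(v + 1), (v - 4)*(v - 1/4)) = 1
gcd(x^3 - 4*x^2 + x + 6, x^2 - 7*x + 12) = x - 3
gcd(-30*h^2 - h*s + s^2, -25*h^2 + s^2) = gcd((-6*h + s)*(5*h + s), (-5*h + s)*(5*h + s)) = 5*h + s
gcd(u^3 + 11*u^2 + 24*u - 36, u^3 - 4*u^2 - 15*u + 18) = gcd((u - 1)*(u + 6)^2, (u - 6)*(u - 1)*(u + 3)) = u - 1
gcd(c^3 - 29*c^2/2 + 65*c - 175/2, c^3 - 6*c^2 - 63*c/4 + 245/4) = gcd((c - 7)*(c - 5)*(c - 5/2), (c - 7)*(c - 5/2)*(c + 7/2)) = c^2 - 19*c/2 + 35/2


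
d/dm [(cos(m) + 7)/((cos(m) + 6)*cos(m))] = (sin(m) + 42*sin(m)/cos(m)^2 + 14*tan(m))/(cos(m) + 6)^2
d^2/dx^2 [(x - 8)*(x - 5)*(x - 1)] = 6*x - 28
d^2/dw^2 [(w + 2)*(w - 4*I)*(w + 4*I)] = 6*w + 4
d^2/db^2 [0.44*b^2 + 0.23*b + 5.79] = 0.880000000000000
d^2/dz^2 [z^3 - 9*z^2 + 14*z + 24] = 6*z - 18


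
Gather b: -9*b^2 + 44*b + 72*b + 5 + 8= -9*b^2 + 116*b + 13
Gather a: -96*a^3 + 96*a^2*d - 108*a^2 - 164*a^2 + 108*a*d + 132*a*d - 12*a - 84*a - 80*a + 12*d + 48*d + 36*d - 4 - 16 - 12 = -96*a^3 + a^2*(96*d - 272) + a*(240*d - 176) + 96*d - 32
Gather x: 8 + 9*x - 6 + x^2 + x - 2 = x^2 + 10*x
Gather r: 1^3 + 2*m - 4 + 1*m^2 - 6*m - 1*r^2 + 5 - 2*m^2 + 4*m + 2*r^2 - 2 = -m^2 + r^2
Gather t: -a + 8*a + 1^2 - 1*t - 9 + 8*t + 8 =7*a + 7*t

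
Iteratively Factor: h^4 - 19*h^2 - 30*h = (h)*(h^3 - 19*h - 30) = h*(h + 3)*(h^2 - 3*h - 10) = h*(h + 2)*(h + 3)*(h - 5)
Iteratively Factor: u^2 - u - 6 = (u - 3)*(u + 2)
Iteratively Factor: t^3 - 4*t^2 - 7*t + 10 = (t - 1)*(t^2 - 3*t - 10) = (t - 5)*(t - 1)*(t + 2)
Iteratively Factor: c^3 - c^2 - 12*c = (c - 4)*(c^2 + 3*c) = (c - 4)*(c + 3)*(c)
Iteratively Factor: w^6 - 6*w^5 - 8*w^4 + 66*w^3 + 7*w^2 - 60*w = (w + 3)*(w^5 - 9*w^4 + 19*w^3 + 9*w^2 - 20*w) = (w - 4)*(w + 3)*(w^4 - 5*w^3 - w^2 + 5*w) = (w - 4)*(w - 1)*(w + 3)*(w^3 - 4*w^2 - 5*w) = (w - 5)*(w - 4)*(w - 1)*(w + 3)*(w^2 + w) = (w - 5)*(w - 4)*(w - 1)*(w + 1)*(w + 3)*(w)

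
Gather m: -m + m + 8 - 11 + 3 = 0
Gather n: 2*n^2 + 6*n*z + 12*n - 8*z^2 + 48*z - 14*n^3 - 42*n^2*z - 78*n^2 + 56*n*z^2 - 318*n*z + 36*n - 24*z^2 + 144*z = -14*n^3 + n^2*(-42*z - 76) + n*(56*z^2 - 312*z + 48) - 32*z^2 + 192*z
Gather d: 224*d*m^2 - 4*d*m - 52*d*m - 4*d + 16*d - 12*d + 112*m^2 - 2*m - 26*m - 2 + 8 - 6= d*(224*m^2 - 56*m) + 112*m^2 - 28*m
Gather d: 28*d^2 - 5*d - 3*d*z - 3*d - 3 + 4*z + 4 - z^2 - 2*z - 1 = 28*d^2 + d*(-3*z - 8) - z^2 + 2*z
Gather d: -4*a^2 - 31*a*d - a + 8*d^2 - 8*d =-4*a^2 - a + 8*d^2 + d*(-31*a - 8)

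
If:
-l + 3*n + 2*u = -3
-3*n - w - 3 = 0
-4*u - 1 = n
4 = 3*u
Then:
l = -40/3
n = -19/3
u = 4/3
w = 16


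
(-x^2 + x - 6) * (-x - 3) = x^3 + 2*x^2 + 3*x + 18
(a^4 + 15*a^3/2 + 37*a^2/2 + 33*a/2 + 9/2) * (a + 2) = a^5 + 19*a^4/2 + 67*a^3/2 + 107*a^2/2 + 75*a/2 + 9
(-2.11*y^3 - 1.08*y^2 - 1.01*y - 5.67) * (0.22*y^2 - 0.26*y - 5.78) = -0.4642*y^5 + 0.311*y^4 + 12.2544*y^3 + 5.2576*y^2 + 7.312*y + 32.7726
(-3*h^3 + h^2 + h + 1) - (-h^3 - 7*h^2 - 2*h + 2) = -2*h^3 + 8*h^2 + 3*h - 1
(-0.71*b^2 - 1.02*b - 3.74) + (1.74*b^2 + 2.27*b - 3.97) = 1.03*b^2 + 1.25*b - 7.71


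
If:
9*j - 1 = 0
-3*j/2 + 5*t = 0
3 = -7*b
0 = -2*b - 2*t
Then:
No Solution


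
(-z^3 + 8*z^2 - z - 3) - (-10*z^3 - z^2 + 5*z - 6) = 9*z^3 + 9*z^2 - 6*z + 3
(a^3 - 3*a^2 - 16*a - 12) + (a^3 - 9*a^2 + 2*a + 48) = 2*a^3 - 12*a^2 - 14*a + 36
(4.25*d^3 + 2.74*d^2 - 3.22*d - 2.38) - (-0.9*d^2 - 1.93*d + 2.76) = 4.25*d^3 + 3.64*d^2 - 1.29*d - 5.14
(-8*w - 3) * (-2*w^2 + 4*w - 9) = 16*w^3 - 26*w^2 + 60*w + 27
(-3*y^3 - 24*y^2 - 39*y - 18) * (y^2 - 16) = -3*y^5 - 24*y^4 + 9*y^3 + 366*y^2 + 624*y + 288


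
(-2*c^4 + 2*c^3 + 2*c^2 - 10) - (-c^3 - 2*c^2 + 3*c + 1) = -2*c^4 + 3*c^3 + 4*c^2 - 3*c - 11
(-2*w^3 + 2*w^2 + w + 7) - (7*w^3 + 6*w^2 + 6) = -9*w^3 - 4*w^2 + w + 1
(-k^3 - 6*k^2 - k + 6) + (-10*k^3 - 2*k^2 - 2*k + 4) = -11*k^3 - 8*k^2 - 3*k + 10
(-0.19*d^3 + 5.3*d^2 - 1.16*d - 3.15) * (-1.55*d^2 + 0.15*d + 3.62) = 0.2945*d^5 - 8.2435*d^4 + 1.9052*d^3 + 23.8945*d^2 - 4.6717*d - 11.403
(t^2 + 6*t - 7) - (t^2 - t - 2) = 7*t - 5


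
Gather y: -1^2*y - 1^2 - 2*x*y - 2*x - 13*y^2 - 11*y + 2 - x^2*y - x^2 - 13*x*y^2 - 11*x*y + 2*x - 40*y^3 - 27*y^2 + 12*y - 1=-x^2 - 40*y^3 + y^2*(-13*x - 40) + y*(-x^2 - 13*x)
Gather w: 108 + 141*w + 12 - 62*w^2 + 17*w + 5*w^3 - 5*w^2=5*w^3 - 67*w^2 + 158*w + 120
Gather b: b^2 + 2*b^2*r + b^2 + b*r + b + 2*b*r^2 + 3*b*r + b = b^2*(2*r + 2) + b*(2*r^2 + 4*r + 2)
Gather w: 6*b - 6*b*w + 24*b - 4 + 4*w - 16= 30*b + w*(4 - 6*b) - 20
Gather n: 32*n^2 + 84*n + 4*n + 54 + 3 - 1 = 32*n^2 + 88*n + 56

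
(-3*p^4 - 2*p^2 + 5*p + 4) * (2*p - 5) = -6*p^5 + 15*p^4 - 4*p^3 + 20*p^2 - 17*p - 20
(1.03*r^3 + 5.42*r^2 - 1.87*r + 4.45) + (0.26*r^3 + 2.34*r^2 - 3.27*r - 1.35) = 1.29*r^3 + 7.76*r^2 - 5.14*r + 3.1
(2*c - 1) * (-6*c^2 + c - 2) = -12*c^3 + 8*c^2 - 5*c + 2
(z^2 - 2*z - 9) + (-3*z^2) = -2*z^2 - 2*z - 9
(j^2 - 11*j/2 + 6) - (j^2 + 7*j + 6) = -25*j/2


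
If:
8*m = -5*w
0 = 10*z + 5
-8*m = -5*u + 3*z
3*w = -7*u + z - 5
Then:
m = -17/32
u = -23/20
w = 17/20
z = -1/2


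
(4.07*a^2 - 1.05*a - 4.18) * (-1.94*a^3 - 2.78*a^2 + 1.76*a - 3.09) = -7.8958*a^5 - 9.2776*a^4 + 18.1914*a^3 - 2.8039*a^2 - 4.1123*a + 12.9162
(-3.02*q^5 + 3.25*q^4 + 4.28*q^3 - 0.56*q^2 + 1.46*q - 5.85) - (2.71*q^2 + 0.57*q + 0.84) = -3.02*q^5 + 3.25*q^4 + 4.28*q^3 - 3.27*q^2 + 0.89*q - 6.69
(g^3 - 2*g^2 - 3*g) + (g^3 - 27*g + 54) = 2*g^3 - 2*g^2 - 30*g + 54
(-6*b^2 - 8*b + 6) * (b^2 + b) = -6*b^4 - 14*b^3 - 2*b^2 + 6*b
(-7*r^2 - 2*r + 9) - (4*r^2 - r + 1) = -11*r^2 - r + 8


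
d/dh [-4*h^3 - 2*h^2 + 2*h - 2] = -12*h^2 - 4*h + 2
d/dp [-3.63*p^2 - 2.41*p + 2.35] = -7.26*p - 2.41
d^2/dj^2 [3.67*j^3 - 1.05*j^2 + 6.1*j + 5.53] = 22.02*j - 2.1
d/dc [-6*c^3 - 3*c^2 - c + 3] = -18*c^2 - 6*c - 1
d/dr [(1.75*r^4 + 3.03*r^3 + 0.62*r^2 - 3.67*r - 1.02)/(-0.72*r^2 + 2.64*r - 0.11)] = (-2.52*r^5 + 11.6784*r^4 + 15.2284*r^3 - 2.0055*r^2 - 1.6052*r + 3.0965)/(0.5184*r^4 - 3.8016*r^3 + 7.128*r^2 - 0.5808*r + 0.0121)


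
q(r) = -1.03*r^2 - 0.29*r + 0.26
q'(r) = -2.06*r - 0.29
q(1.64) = -2.99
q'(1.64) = -3.67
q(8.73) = -80.77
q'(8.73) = -18.27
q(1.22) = -1.63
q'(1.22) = -2.80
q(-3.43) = -10.86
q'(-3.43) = 6.78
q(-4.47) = -19.02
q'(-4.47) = 8.92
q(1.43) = -2.26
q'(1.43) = -3.24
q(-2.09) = -3.63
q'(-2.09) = 4.02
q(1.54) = -2.63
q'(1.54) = -3.46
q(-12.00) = -144.58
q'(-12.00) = 24.43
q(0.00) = 0.26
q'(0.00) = -0.29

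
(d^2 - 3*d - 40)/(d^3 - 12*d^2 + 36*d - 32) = (d + 5)/(d^2 - 4*d + 4)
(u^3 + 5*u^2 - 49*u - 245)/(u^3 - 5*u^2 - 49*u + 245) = (u + 5)/(u - 5)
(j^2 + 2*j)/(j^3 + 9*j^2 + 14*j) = 1/(j + 7)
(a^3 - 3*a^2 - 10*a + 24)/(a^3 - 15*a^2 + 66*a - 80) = (a^2 - a - 12)/(a^2 - 13*a + 40)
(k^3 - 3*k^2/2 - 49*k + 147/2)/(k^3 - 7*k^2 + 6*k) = (2*k^3 - 3*k^2 - 98*k + 147)/(2*k*(k^2 - 7*k + 6))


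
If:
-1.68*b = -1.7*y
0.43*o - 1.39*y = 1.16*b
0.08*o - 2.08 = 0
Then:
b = 4.41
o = 26.00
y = 4.36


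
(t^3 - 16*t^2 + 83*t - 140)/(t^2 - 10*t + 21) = (t^2 - 9*t + 20)/(t - 3)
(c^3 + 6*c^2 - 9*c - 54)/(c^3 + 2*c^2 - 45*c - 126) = (c - 3)/(c - 7)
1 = 1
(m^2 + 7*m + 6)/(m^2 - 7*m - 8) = (m + 6)/(m - 8)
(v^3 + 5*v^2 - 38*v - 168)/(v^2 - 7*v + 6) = (v^2 + 11*v + 28)/(v - 1)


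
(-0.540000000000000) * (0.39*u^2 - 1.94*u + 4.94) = -0.2106*u^2 + 1.0476*u - 2.6676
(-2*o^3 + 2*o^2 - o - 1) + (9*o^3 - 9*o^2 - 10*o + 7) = 7*o^3 - 7*o^2 - 11*o + 6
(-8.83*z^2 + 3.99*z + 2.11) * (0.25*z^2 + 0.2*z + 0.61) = -2.2075*z^4 - 0.7685*z^3 - 4.0608*z^2 + 2.8559*z + 1.2871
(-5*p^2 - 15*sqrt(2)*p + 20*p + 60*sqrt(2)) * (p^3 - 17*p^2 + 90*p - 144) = -5*p^5 - 15*sqrt(2)*p^4 + 105*p^4 - 790*p^3 + 315*sqrt(2)*p^3 - 2370*sqrt(2)*p^2 + 2520*p^2 - 2880*p + 7560*sqrt(2)*p - 8640*sqrt(2)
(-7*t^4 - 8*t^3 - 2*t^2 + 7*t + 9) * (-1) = 7*t^4 + 8*t^3 + 2*t^2 - 7*t - 9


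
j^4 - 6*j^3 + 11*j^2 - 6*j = j*(j - 3)*(j - 2)*(j - 1)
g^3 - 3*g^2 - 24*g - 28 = (g - 7)*(g + 2)^2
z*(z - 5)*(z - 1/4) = z^3 - 21*z^2/4 + 5*z/4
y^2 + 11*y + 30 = (y + 5)*(y + 6)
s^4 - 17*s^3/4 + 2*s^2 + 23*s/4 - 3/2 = (s - 3)*(s - 2)*(s - 1/4)*(s + 1)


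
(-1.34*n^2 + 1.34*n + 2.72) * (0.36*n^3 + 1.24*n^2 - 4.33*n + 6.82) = -0.4824*n^5 - 1.1792*n^4 + 8.443*n^3 - 11.5682*n^2 - 2.6388*n + 18.5504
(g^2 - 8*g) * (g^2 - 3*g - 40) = g^4 - 11*g^3 - 16*g^2 + 320*g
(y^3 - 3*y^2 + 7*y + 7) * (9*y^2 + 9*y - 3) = 9*y^5 - 18*y^4 + 33*y^3 + 135*y^2 + 42*y - 21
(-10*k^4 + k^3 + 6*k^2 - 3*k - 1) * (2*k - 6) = -20*k^5 + 62*k^4 + 6*k^3 - 42*k^2 + 16*k + 6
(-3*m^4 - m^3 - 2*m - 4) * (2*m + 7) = -6*m^5 - 23*m^4 - 7*m^3 - 4*m^2 - 22*m - 28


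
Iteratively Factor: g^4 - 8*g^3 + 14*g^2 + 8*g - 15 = (g + 1)*(g^3 - 9*g^2 + 23*g - 15) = (g - 3)*(g + 1)*(g^2 - 6*g + 5) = (g - 3)*(g - 1)*(g + 1)*(g - 5)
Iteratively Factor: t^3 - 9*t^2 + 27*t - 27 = (t - 3)*(t^2 - 6*t + 9) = (t - 3)^2*(t - 3)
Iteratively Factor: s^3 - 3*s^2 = (s)*(s^2 - 3*s) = s^2*(s - 3)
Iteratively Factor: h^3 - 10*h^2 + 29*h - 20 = (h - 5)*(h^2 - 5*h + 4) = (h - 5)*(h - 1)*(h - 4)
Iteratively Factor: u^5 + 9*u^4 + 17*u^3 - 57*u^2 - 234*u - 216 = (u - 3)*(u^4 + 12*u^3 + 53*u^2 + 102*u + 72) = (u - 3)*(u + 2)*(u^3 + 10*u^2 + 33*u + 36) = (u - 3)*(u + 2)*(u + 4)*(u^2 + 6*u + 9) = (u - 3)*(u + 2)*(u + 3)*(u + 4)*(u + 3)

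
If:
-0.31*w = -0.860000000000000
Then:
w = 2.77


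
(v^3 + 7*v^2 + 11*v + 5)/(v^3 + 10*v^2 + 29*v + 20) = (v + 1)/(v + 4)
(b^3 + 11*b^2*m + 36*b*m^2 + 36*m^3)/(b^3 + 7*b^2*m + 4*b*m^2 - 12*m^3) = (b + 3*m)/(b - m)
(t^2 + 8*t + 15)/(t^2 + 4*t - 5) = (t + 3)/(t - 1)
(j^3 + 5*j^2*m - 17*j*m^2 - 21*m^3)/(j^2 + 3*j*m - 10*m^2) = (j^3 + 5*j^2*m - 17*j*m^2 - 21*m^3)/(j^2 + 3*j*m - 10*m^2)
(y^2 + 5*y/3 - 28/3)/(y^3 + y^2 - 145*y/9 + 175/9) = 3*(y + 4)/(3*y^2 + 10*y - 25)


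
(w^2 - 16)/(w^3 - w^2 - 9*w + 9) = (w^2 - 16)/(w^3 - w^2 - 9*w + 9)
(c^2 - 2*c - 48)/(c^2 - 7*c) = (c^2 - 2*c - 48)/(c*(c - 7))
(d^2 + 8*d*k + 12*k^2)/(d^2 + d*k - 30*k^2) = (d + 2*k)/(d - 5*k)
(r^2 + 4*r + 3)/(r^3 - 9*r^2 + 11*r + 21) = (r + 3)/(r^2 - 10*r + 21)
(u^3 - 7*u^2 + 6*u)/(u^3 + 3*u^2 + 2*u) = (u^2 - 7*u + 6)/(u^2 + 3*u + 2)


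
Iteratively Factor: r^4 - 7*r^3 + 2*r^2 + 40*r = (r - 4)*(r^3 - 3*r^2 - 10*r) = r*(r - 4)*(r^2 - 3*r - 10) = r*(r - 4)*(r + 2)*(r - 5)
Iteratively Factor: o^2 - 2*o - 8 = (o + 2)*(o - 4)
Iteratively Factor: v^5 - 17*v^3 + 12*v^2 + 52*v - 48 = (v - 1)*(v^4 + v^3 - 16*v^2 - 4*v + 48) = (v - 2)*(v - 1)*(v^3 + 3*v^2 - 10*v - 24) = (v - 2)*(v - 1)*(v + 2)*(v^2 + v - 12) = (v - 2)*(v - 1)*(v + 2)*(v + 4)*(v - 3)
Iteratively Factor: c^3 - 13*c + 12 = (c + 4)*(c^2 - 4*c + 3) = (c - 1)*(c + 4)*(c - 3)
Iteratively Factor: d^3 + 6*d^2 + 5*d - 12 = (d + 3)*(d^2 + 3*d - 4) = (d + 3)*(d + 4)*(d - 1)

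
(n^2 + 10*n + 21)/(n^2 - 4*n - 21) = (n + 7)/(n - 7)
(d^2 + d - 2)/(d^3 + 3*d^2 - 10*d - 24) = (d - 1)/(d^2 + d - 12)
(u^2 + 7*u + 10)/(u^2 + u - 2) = (u + 5)/(u - 1)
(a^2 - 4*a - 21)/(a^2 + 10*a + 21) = (a - 7)/(a + 7)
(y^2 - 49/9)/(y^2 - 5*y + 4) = (y^2 - 49/9)/(y^2 - 5*y + 4)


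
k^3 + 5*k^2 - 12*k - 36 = (k - 3)*(k + 2)*(k + 6)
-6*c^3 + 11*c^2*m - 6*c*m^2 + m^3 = (-3*c + m)*(-2*c + m)*(-c + m)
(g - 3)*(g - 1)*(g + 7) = g^3 + 3*g^2 - 25*g + 21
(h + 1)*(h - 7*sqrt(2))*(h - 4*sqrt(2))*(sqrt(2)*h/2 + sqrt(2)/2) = sqrt(2)*h^4/2 - 11*h^3 + sqrt(2)*h^3 - 22*h^2 + 57*sqrt(2)*h^2/2 - 11*h + 56*sqrt(2)*h + 28*sqrt(2)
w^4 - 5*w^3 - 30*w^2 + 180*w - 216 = (w - 6)*(w - 3)*(w - 2)*(w + 6)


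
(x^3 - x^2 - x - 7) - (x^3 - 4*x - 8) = -x^2 + 3*x + 1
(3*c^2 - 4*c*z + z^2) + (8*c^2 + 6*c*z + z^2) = 11*c^2 + 2*c*z + 2*z^2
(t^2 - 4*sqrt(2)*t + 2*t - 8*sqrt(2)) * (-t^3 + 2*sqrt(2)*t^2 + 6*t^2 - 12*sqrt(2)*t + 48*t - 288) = -t^5 + 4*t^4 + 6*sqrt(2)*t^4 - 24*sqrt(2)*t^3 + 44*t^3 - 264*sqrt(2)*t^2 - 128*t^2 - 384*t + 768*sqrt(2)*t + 2304*sqrt(2)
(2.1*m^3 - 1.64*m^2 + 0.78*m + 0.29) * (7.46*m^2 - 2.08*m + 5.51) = 15.666*m^5 - 16.6024*m^4 + 20.801*m^3 - 8.4954*m^2 + 3.6946*m + 1.5979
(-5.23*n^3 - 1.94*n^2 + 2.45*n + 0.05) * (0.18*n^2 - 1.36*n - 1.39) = -0.9414*n^5 + 6.7636*n^4 + 10.3491*n^3 - 0.626400000000001*n^2 - 3.4735*n - 0.0695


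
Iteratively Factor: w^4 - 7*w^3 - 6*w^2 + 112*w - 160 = (w + 4)*(w^3 - 11*w^2 + 38*w - 40) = (w - 2)*(w + 4)*(w^2 - 9*w + 20) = (w - 5)*(w - 2)*(w + 4)*(w - 4)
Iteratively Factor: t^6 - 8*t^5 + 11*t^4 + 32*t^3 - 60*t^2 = (t)*(t^5 - 8*t^4 + 11*t^3 + 32*t^2 - 60*t) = t*(t - 5)*(t^4 - 3*t^3 - 4*t^2 + 12*t) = t*(t - 5)*(t - 3)*(t^3 - 4*t) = t*(t - 5)*(t - 3)*(t - 2)*(t^2 + 2*t) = t^2*(t - 5)*(t - 3)*(t - 2)*(t + 2)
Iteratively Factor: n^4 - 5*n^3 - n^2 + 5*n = (n)*(n^3 - 5*n^2 - n + 5) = n*(n + 1)*(n^2 - 6*n + 5) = n*(n - 1)*(n + 1)*(n - 5)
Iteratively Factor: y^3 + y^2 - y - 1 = (y - 1)*(y^2 + 2*y + 1) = (y - 1)*(y + 1)*(y + 1)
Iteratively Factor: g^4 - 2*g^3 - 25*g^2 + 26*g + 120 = (g + 4)*(g^3 - 6*g^2 - g + 30) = (g - 5)*(g + 4)*(g^2 - g - 6) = (g - 5)*(g + 2)*(g + 4)*(g - 3)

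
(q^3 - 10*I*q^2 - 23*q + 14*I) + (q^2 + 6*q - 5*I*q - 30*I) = q^3 + q^2 - 10*I*q^2 - 17*q - 5*I*q - 16*I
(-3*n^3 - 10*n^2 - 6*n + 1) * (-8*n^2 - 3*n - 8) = 24*n^5 + 89*n^4 + 102*n^3 + 90*n^2 + 45*n - 8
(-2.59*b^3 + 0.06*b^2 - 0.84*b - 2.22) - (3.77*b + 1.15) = -2.59*b^3 + 0.06*b^2 - 4.61*b - 3.37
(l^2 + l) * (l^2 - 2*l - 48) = l^4 - l^3 - 50*l^2 - 48*l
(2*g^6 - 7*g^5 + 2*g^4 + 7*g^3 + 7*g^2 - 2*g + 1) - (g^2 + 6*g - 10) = 2*g^6 - 7*g^5 + 2*g^4 + 7*g^3 + 6*g^2 - 8*g + 11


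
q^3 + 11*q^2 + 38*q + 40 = (q + 2)*(q + 4)*(q + 5)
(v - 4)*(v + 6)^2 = v^3 + 8*v^2 - 12*v - 144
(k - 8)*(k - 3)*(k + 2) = k^3 - 9*k^2 + 2*k + 48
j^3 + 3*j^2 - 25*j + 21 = (j - 3)*(j - 1)*(j + 7)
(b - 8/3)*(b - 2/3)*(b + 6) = b^3 + 8*b^2/3 - 164*b/9 + 32/3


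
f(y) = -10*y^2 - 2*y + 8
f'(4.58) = -93.60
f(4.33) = -188.15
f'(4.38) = -89.60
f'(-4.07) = 79.40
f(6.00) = -364.00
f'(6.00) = -122.00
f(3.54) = -124.40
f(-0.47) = 6.73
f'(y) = -20*y - 2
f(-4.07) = -149.51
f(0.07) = 7.81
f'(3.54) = -72.80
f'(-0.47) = 7.40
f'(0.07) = -3.40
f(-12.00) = -1408.00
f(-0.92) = 1.38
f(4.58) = -210.92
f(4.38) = -192.60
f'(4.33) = -88.60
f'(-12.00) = 238.00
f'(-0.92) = 16.40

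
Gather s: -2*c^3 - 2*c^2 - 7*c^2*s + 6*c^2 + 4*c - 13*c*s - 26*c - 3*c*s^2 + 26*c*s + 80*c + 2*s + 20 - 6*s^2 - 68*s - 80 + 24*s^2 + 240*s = -2*c^3 + 4*c^2 + 58*c + s^2*(18 - 3*c) + s*(-7*c^2 + 13*c + 174) - 60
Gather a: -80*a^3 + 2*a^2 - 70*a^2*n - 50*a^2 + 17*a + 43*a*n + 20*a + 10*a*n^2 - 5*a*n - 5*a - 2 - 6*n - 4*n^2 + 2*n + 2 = -80*a^3 + a^2*(-70*n - 48) + a*(10*n^2 + 38*n + 32) - 4*n^2 - 4*n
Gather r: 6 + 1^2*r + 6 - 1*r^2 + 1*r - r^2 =-2*r^2 + 2*r + 12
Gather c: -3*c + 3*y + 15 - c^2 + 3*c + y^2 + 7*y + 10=-c^2 + y^2 + 10*y + 25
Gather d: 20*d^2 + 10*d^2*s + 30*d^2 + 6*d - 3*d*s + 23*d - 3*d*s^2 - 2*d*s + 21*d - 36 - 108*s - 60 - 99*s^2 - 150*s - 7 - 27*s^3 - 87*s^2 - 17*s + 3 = d^2*(10*s + 50) + d*(-3*s^2 - 5*s + 50) - 27*s^3 - 186*s^2 - 275*s - 100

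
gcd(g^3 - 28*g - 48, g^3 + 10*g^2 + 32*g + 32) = g^2 + 6*g + 8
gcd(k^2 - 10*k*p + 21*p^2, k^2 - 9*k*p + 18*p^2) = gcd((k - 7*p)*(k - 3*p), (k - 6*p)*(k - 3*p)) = -k + 3*p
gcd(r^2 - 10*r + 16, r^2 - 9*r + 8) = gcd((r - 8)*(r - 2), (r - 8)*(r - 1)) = r - 8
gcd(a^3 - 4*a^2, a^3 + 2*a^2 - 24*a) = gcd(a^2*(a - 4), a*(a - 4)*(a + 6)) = a^2 - 4*a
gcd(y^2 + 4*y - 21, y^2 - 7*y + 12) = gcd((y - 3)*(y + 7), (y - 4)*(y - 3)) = y - 3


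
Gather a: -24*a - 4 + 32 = 28 - 24*a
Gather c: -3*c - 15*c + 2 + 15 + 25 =42 - 18*c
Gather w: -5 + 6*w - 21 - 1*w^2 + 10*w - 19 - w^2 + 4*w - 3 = -2*w^2 + 20*w - 48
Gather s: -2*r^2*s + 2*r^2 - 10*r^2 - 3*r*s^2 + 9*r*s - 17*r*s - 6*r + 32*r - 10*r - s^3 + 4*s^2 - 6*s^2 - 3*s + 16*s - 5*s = -8*r^2 + 16*r - s^3 + s^2*(-3*r - 2) + s*(-2*r^2 - 8*r + 8)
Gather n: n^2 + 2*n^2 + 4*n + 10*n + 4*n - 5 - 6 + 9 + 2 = 3*n^2 + 18*n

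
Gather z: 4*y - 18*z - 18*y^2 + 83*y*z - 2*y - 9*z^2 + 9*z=-18*y^2 + 2*y - 9*z^2 + z*(83*y - 9)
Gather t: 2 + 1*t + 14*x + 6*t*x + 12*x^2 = t*(6*x + 1) + 12*x^2 + 14*x + 2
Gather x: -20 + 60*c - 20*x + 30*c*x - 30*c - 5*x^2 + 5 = 30*c - 5*x^2 + x*(30*c - 20) - 15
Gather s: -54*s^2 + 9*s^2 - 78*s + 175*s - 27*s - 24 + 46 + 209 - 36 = -45*s^2 + 70*s + 195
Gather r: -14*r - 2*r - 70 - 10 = -16*r - 80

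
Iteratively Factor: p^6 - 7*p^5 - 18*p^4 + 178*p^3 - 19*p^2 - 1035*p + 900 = (p - 5)*(p^5 - 2*p^4 - 28*p^3 + 38*p^2 + 171*p - 180) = (p - 5)^2*(p^4 + 3*p^3 - 13*p^2 - 27*p + 36) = (p - 5)^2*(p - 3)*(p^3 + 6*p^2 + 5*p - 12) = (p - 5)^2*(p - 3)*(p - 1)*(p^2 + 7*p + 12) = (p - 5)^2*(p - 3)*(p - 1)*(p + 4)*(p + 3)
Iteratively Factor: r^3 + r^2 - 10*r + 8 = (r + 4)*(r^2 - 3*r + 2) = (r - 1)*(r + 4)*(r - 2)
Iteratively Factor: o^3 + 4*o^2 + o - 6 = (o + 3)*(o^2 + o - 2) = (o + 2)*(o + 3)*(o - 1)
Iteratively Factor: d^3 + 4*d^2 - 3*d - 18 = (d + 3)*(d^2 + d - 6) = (d + 3)^2*(d - 2)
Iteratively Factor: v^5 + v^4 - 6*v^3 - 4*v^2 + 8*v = (v + 2)*(v^4 - v^3 - 4*v^2 + 4*v) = (v - 2)*(v + 2)*(v^3 + v^2 - 2*v) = v*(v - 2)*(v + 2)*(v^2 + v - 2) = v*(v - 2)*(v + 2)^2*(v - 1)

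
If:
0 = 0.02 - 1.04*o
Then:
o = 0.02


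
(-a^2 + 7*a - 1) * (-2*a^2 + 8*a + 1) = 2*a^4 - 22*a^3 + 57*a^2 - a - 1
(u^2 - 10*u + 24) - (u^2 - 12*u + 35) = 2*u - 11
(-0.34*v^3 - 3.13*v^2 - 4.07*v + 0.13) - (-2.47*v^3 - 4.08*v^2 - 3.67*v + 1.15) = 2.13*v^3 + 0.95*v^2 - 0.4*v - 1.02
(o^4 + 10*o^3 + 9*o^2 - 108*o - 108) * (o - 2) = o^5 + 8*o^4 - 11*o^3 - 126*o^2 + 108*o + 216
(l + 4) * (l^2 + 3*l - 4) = l^3 + 7*l^2 + 8*l - 16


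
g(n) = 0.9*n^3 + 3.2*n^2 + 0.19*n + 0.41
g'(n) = 2.7*n^2 + 6.4*n + 0.19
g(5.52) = 250.34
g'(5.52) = 117.79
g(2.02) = 21.27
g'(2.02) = 24.14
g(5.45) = 242.18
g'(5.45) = 115.27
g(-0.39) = 0.77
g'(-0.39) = -1.90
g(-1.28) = 3.52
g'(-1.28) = -3.58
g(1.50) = 10.93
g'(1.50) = 15.86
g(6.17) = 334.80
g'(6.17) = 142.46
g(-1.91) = 5.45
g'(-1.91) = -2.18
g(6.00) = 311.15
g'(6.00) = 135.79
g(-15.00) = -2319.94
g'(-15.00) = 511.69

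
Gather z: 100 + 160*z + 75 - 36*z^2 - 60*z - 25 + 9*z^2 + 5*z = -27*z^2 + 105*z + 150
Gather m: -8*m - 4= -8*m - 4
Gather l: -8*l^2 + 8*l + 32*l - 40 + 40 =-8*l^2 + 40*l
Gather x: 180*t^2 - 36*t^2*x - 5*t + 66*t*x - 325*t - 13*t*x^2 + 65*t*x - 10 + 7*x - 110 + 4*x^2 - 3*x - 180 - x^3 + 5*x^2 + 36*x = 180*t^2 - 330*t - x^3 + x^2*(9 - 13*t) + x*(-36*t^2 + 131*t + 40) - 300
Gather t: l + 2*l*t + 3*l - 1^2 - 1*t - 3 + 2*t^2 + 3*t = 4*l + 2*t^2 + t*(2*l + 2) - 4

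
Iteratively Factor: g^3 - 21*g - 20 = (g + 1)*(g^2 - g - 20) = (g + 1)*(g + 4)*(g - 5)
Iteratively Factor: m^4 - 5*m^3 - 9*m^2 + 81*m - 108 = (m + 4)*(m^3 - 9*m^2 + 27*m - 27) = (m - 3)*(m + 4)*(m^2 - 6*m + 9) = (m - 3)^2*(m + 4)*(m - 3)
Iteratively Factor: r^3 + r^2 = (r)*(r^2 + r) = r*(r + 1)*(r)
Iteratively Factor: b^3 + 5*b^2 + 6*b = (b + 2)*(b^2 + 3*b) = b*(b + 2)*(b + 3)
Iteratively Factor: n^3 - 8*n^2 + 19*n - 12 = (n - 4)*(n^2 - 4*n + 3) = (n - 4)*(n - 3)*(n - 1)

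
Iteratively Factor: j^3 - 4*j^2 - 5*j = (j - 5)*(j^2 + j) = j*(j - 5)*(j + 1)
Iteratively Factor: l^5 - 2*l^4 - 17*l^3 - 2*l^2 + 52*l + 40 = (l + 1)*(l^4 - 3*l^3 - 14*l^2 + 12*l + 40) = (l - 5)*(l + 1)*(l^3 + 2*l^2 - 4*l - 8) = (l - 5)*(l - 2)*(l + 1)*(l^2 + 4*l + 4) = (l - 5)*(l - 2)*(l + 1)*(l + 2)*(l + 2)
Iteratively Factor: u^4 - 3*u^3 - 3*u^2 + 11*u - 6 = (u + 2)*(u^3 - 5*u^2 + 7*u - 3) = (u - 3)*(u + 2)*(u^2 - 2*u + 1) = (u - 3)*(u - 1)*(u + 2)*(u - 1)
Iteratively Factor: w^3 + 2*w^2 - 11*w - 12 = (w - 3)*(w^2 + 5*w + 4) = (w - 3)*(w + 4)*(w + 1)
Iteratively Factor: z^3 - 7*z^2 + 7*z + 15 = (z - 3)*(z^2 - 4*z - 5) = (z - 5)*(z - 3)*(z + 1)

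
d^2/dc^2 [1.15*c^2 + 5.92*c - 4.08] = 2.30000000000000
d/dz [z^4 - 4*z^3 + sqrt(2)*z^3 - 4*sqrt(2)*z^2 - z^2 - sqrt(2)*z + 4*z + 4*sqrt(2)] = 4*z^3 - 12*z^2 + 3*sqrt(2)*z^2 - 8*sqrt(2)*z - 2*z - sqrt(2) + 4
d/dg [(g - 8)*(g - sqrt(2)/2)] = 2*g - 8 - sqrt(2)/2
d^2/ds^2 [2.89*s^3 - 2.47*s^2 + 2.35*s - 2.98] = 17.34*s - 4.94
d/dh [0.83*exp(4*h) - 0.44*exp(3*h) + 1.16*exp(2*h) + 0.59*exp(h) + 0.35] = (3.32*exp(3*h) - 1.32*exp(2*h) + 2.32*exp(h) + 0.59)*exp(h)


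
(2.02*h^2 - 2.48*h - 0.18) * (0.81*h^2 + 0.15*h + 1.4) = 1.6362*h^4 - 1.7058*h^3 + 2.3102*h^2 - 3.499*h - 0.252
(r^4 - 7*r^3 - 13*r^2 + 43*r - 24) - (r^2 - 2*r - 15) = r^4 - 7*r^3 - 14*r^2 + 45*r - 9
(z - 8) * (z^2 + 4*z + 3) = z^3 - 4*z^2 - 29*z - 24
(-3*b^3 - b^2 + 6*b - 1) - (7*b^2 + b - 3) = -3*b^3 - 8*b^2 + 5*b + 2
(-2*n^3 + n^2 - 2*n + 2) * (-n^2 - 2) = 2*n^5 - n^4 + 6*n^3 - 4*n^2 + 4*n - 4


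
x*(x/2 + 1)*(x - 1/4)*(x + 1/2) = x^4/2 + 9*x^3/8 + 3*x^2/16 - x/8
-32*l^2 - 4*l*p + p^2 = (-8*l + p)*(4*l + p)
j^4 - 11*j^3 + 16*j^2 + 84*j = j*(j - 7)*(j - 6)*(j + 2)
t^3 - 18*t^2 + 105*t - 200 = (t - 8)*(t - 5)^2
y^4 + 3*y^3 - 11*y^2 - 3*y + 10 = (y - 2)*(y - 1)*(y + 1)*(y + 5)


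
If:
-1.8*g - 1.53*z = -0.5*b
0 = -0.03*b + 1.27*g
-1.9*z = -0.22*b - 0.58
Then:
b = 1.67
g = 0.04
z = 0.50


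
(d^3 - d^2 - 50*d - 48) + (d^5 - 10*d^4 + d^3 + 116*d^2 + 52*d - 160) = d^5 - 10*d^4 + 2*d^3 + 115*d^2 + 2*d - 208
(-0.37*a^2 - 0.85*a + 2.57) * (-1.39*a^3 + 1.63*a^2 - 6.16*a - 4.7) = 0.5143*a^5 + 0.5784*a^4 - 2.6786*a^3 + 11.1641*a^2 - 11.8362*a - 12.079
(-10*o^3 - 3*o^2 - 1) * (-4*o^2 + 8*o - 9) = 40*o^5 - 68*o^4 + 66*o^3 + 31*o^2 - 8*o + 9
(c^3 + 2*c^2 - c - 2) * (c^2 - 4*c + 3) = c^5 - 2*c^4 - 6*c^3 + 8*c^2 + 5*c - 6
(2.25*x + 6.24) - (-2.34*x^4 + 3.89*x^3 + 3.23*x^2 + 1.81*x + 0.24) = 2.34*x^4 - 3.89*x^3 - 3.23*x^2 + 0.44*x + 6.0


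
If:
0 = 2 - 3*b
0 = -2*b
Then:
No Solution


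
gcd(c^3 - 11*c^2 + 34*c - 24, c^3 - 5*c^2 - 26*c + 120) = c^2 - 10*c + 24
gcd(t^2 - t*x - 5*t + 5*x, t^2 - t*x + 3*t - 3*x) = -t + x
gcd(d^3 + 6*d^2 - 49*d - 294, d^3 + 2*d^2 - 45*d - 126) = d^2 - d - 42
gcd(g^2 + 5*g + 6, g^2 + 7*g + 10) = g + 2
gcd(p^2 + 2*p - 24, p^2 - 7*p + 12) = p - 4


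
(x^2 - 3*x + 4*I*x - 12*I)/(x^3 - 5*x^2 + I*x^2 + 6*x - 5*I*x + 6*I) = (x + 4*I)/(x^2 + x*(-2 + I) - 2*I)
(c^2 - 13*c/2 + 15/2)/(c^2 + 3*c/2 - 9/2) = (c - 5)/(c + 3)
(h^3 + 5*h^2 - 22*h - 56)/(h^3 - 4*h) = (h^2 + 3*h - 28)/(h*(h - 2))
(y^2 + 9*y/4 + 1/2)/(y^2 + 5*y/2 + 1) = (4*y + 1)/(2*(2*y + 1))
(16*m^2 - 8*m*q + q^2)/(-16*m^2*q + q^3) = (-4*m + q)/(q*(4*m + q))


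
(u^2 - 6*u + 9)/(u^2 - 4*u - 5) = (-u^2 + 6*u - 9)/(-u^2 + 4*u + 5)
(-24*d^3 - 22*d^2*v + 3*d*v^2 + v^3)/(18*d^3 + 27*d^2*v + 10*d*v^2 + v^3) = (-4*d + v)/(3*d + v)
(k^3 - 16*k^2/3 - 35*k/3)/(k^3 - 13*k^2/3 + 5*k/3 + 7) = k*(3*k^2 - 16*k - 35)/(3*k^3 - 13*k^2 + 5*k + 21)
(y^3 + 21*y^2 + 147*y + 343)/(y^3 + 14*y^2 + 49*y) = (y + 7)/y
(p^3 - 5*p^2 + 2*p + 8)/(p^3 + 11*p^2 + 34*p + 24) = (p^2 - 6*p + 8)/(p^2 + 10*p + 24)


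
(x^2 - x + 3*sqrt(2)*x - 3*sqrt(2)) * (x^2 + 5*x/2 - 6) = x^4 + 3*x^3/2 + 3*sqrt(2)*x^3 - 17*x^2/2 + 9*sqrt(2)*x^2/2 - 51*sqrt(2)*x/2 + 6*x + 18*sqrt(2)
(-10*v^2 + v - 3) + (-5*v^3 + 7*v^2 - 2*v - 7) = -5*v^3 - 3*v^2 - v - 10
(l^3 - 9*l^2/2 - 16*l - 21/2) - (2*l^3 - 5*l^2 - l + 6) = -l^3 + l^2/2 - 15*l - 33/2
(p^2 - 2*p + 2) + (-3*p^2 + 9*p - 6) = -2*p^2 + 7*p - 4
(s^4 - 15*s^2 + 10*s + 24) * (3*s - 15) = 3*s^5 - 15*s^4 - 45*s^3 + 255*s^2 - 78*s - 360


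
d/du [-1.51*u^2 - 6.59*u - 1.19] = -3.02*u - 6.59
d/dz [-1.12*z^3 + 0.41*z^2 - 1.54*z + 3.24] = -3.36*z^2 + 0.82*z - 1.54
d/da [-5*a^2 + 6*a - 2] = 6 - 10*a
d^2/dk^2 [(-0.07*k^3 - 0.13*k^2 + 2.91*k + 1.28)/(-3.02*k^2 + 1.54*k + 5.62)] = (-49.16336*k^3 - 53.171184*k^2 - 247.354512*k + 9.06224000000001)/(27.543608*k^6 - 42.136248*k^5 - 132.283248*k^4 + 153.172712*k^3 + 246.169488*k^2 - 145.919928*k - 177.504328)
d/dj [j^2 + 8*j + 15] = 2*j + 8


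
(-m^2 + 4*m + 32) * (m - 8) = -m^3 + 12*m^2 - 256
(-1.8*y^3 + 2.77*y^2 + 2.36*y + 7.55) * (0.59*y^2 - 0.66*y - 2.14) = -1.062*y^5 + 2.8223*y^4 + 3.4162*y^3 - 3.0309*y^2 - 10.0334*y - 16.157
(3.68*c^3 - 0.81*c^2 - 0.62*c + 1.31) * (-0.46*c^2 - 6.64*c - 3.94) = -1.6928*c^5 - 24.0626*c^4 - 8.8356*c^3 + 6.7056*c^2 - 6.2556*c - 5.1614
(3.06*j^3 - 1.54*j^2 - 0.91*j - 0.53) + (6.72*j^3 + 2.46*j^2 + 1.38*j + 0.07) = 9.78*j^3 + 0.92*j^2 + 0.47*j - 0.46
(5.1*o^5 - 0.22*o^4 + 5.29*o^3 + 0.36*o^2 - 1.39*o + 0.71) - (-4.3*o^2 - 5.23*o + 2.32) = 5.1*o^5 - 0.22*o^4 + 5.29*o^3 + 4.66*o^2 + 3.84*o - 1.61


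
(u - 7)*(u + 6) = u^2 - u - 42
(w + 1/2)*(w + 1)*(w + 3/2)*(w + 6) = w^4 + 9*w^3 + 83*w^2/4 + 69*w/4 + 9/2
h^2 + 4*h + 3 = (h + 1)*(h + 3)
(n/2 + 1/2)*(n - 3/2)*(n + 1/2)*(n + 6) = n^4/2 + 3*n^3 - 7*n^2/8 - 45*n/8 - 9/4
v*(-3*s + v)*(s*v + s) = -3*s^2*v^2 - 3*s^2*v + s*v^3 + s*v^2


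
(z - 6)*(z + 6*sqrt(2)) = z^2 - 6*z + 6*sqrt(2)*z - 36*sqrt(2)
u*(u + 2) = u^2 + 2*u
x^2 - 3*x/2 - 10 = (x - 4)*(x + 5/2)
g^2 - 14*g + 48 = (g - 8)*(g - 6)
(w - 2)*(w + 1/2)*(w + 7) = w^3 + 11*w^2/2 - 23*w/2 - 7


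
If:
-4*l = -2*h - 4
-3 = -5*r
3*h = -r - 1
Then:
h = -8/15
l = 11/15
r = 3/5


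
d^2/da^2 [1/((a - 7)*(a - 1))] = 2*((a - 7)^2 + (a - 7)*(a - 1) + (a - 1)^2)/((a - 7)^3*(a - 1)^3)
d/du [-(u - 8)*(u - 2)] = 10 - 2*u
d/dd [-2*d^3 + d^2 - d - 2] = -6*d^2 + 2*d - 1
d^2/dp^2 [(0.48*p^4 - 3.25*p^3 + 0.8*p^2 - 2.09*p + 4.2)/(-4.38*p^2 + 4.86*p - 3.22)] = (-18.417024*p^6 + 61.3059839999999*p^5 - 108.642816*p^4 + 228.171768*p^3 - 780.630984*p^2 + 561.752016*p - 31.110184)/(84.027672*p^6 - 279.708552*p^5 + 495.682848*p^4 - 526.052232*p^3 + 364.406112*p^2 - 151.171272*p + 33.386248)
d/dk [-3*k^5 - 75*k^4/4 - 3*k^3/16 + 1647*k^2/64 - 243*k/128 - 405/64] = -15*k^4 - 75*k^3 - 9*k^2/16 + 1647*k/32 - 243/128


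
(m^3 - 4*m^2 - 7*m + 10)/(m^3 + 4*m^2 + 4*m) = (m^2 - 6*m + 5)/(m*(m + 2))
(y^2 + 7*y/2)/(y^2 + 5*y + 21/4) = 2*y/(2*y + 3)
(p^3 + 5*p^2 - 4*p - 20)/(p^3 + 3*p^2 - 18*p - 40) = (p - 2)/(p - 4)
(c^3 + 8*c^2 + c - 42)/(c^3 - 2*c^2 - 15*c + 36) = (c^3 + 8*c^2 + c - 42)/(c^3 - 2*c^2 - 15*c + 36)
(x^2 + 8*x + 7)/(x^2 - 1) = (x + 7)/(x - 1)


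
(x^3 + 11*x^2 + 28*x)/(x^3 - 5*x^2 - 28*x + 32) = x*(x + 7)/(x^2 - 9*x + 8)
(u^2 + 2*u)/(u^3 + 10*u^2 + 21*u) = (u + 2)/(u^2 + 10*u + 21)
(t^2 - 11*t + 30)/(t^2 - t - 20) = (t - 6)/(t + 4)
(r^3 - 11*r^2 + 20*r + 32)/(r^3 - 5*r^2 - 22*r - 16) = (r - 4)/(r + 2)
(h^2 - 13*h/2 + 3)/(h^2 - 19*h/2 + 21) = (2*h - 1)/(2*h - 7)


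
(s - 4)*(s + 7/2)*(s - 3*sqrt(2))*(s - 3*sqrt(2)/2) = s^4 - 9*sqrt(2)*s^3/2 - s^3/2 - 5*s^2 + 9*sqrt(2)*s^2/4 - 9*s/2 + 63*sqrt(2)*s - 126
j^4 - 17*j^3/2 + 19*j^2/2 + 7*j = j*(j - 7)*(j - 2)*(j + 1/2)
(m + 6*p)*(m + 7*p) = m^2 + 13*m*p + 42*p^2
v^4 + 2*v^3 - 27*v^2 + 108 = (v - 3)^2*(v + 2)*(v + 6)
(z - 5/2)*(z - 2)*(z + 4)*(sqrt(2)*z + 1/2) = sqrt(2)*z^4 - sqrt(2)*z^3/2 + z^3/2 - 13*sqrt(2)*z^2 - z^2/4 - 13*z/2 + 20*sqrt(2)*z + 10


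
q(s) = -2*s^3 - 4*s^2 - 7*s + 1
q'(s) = -6*s^2 - 8*s - 7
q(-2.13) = 17.09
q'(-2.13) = -17.18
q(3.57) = -165.97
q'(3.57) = -112.03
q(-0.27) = 2.64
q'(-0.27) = -5.28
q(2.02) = -45.95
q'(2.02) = -47.64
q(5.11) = -406.08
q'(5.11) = -204.55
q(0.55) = -4.39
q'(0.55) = -13.22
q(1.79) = -35.82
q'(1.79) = -40.54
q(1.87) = -39.16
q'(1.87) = -42.94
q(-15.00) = 5956.00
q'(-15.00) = -1237.00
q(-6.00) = 331.00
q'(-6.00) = -175.00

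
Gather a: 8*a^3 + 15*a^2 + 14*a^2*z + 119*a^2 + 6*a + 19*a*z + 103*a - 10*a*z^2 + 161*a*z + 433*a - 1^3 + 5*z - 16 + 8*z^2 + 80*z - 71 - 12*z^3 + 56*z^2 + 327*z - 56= 8*a^3 + a^2*(14*z + 134) + a*(-10*z^2 + 180*z + 542) - 12*z^3 + 64*z^2 + 412*z - 144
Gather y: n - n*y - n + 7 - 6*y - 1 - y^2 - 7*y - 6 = -y^2 + y*(-n - 13)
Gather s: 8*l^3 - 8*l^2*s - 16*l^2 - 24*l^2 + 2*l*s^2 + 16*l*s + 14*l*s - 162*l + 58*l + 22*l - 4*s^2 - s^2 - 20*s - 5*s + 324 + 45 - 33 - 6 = 8*l^3 - 40*l^2 - 82*l + s^2*(2*l - 5) + s*(-8*l^2 + 30*l - 25) + 330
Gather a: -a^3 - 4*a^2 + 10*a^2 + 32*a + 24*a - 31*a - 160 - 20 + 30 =-a^3 + 6*a^2 + 25*a - 150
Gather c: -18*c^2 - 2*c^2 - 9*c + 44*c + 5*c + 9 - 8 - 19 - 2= -20*c^2 + 40*c - 20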